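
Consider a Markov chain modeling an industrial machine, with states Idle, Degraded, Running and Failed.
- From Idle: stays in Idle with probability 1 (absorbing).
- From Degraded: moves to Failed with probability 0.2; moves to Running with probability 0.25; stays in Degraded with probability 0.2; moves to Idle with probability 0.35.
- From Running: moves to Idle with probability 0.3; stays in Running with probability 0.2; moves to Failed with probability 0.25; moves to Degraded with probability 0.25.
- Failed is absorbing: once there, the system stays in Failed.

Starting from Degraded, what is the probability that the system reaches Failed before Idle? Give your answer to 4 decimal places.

0.3853

Let h(s) be the probability of absorption at Failed starting from transient state s. Then h(Failed) = 1 and h(Idle) = 0. By first-step analysis:
h(Degraded) = 0.35·0 + 0.2·h(Degraded) + 0.25·h(Running) + 0.2·1
h(Running) = 0.3·0 + 0.25·h(Degraded) + 0.2·h(Running) + 0.25·1
Solving: h(Degraded) = 0.3853, h(Running) = 0.4329.
Starting from Degraded, the probability is 0.3853.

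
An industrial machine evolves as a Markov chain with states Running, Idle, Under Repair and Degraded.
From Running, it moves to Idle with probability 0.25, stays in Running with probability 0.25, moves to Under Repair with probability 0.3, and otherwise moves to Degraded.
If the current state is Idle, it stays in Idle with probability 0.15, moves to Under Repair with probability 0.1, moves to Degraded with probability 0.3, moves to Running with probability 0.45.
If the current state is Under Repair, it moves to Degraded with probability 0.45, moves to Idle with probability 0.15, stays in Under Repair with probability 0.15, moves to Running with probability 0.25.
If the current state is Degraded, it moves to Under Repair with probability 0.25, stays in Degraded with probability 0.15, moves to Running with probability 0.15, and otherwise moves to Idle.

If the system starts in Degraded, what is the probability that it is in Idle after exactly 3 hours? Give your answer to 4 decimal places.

Propagate the distribution vector 3 hours from Degraded.
After 0 hours: (0.0000, 0.0000, 0.0000, 1.0000)
After 1 hour: (0.1500, 0.4500, 0.2500, 0.1500)
After 2 hours: (0.3250, 0.2100, 0.1650, 0.3000)
After 3 hours: (0.2620, 0.2725, 0.2183, 0.2473)
P(in Idle after 3 hours) = 0.2725

0.2725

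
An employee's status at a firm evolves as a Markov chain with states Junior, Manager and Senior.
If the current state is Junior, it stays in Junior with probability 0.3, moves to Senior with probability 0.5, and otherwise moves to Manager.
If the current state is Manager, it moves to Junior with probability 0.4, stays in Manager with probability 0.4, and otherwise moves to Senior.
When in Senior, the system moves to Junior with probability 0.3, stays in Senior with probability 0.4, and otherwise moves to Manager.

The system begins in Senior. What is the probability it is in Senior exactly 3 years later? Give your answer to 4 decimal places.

Propagate the distribution vector 3 years from Senior.
After 0 years: (0.0000, 0.0000, 1.0000)
After 1 year: (0.3000, 0.3000, 0.4000)
After 2 years: (0.3300, 0.3000, 0.3700)
After 3 years: (0.3300, 0.2970, 0.3730)
P(in Senior after 3 years) = 0.3730

0.3730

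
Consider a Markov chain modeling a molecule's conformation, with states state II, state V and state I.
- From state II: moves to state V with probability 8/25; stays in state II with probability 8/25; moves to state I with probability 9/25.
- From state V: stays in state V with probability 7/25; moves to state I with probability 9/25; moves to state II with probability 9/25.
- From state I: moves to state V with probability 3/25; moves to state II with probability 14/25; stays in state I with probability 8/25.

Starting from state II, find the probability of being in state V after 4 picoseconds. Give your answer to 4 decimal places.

Propagate the distribution vector 4 picoseconds from state II.
After 0 picoseconds: (1.0000, 0.0000, 0.0000)
After 1 picosecond: (0.3200, 0.3200, 0.3600)
After 2 picoseconds: (0.4192, 0.2352, 0.3456)
After 3 picoseconds: (0.4124, 0.2415, 0.3462)
After 4 picoseconds: (0.4127, 0.2411, 0.3462)
P(in state V after 4 picoseconds) = 0.2411

0.2411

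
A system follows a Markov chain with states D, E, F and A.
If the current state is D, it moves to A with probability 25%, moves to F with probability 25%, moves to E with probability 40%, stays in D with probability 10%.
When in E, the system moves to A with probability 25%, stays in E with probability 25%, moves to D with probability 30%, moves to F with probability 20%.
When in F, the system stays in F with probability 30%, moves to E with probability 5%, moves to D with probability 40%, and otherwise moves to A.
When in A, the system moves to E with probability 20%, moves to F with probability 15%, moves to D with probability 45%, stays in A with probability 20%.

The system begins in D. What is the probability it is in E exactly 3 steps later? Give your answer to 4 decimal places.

Propagate the distribution vector 3 steps from D.
After 0 steps: (1.0000, 0.0000, 0.0000, 0.0000)
After 1 step: (0.1000, 0.4000, 0.2500, 0.2500)
After 2 steps: (0.3425, 0.2025, 0.2175, 0.2375)
After 3 steps: (0.2889, 0.2460, 0.2270, 0.2381)
P(in E after 3 steps) = 0.2460

0.2460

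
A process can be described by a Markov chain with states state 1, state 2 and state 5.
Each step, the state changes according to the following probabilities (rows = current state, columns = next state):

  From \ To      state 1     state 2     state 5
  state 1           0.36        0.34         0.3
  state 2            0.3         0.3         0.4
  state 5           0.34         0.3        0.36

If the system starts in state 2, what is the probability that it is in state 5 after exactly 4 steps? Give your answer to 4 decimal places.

Propagate the distribution vector 4 steps from state 2.
After 0 steps: (0.0000, 1.0000, 0.0000)
After 1 step: (0.3000, 0.3000, 0.4000)
After 2 steps: (0.3340, 0.3120, 0.3540)
After 3 steps: (0.3342, 0.3134, 0.3524)
After 4 steps: (0.3341, 0.3134, 0.3525)
P(in state 5 after 4 steps) = 0.3525

0.3525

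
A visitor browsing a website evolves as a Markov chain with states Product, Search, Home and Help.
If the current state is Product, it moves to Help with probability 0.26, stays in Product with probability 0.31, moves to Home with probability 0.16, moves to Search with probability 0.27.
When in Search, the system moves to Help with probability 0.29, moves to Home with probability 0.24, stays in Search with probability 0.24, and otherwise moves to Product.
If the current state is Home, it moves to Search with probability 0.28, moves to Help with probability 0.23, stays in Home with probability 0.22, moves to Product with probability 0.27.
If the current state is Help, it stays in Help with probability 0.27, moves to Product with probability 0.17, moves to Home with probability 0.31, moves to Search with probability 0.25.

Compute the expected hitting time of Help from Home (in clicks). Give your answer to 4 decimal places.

3.9354

Let t(s) be the expected number of clicks to first reach Help from state s, with t(Help) = 0. Conditioning on the first click:
t(Product) = 1 + 0.31·t(Product) + 0.27·t(Search) + 0.16·t(Home)
t(Search) = 1 + 0.23·t(Product) + 0.24·t(Search) + 0.24·t(Home)
t(Home) = 1 + 0.27·t(Product) + 0.28·t(Search) + 0.22·t(Home)
Solving: t(Product) = 3.8148, t(Search) = 3.7130, t(Home) = 3.9354.
Expected clicks from Home to Help: 3.9354.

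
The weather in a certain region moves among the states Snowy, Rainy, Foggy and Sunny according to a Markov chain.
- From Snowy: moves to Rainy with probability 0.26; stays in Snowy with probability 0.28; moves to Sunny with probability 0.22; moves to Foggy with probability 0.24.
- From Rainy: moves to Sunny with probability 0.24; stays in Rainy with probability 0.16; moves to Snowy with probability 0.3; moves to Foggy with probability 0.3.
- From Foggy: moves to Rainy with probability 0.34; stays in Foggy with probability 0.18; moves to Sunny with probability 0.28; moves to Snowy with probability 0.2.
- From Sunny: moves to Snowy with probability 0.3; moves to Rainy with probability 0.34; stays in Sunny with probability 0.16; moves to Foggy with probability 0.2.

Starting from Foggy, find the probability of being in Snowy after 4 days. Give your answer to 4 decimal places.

0.2713

Propagate the distribution vector 4 days from Foggy.
After 0 days: (0.0000, 0.0000, 1.0000, 0.0000)
After 1 day: (0.2000, 0.3400, 0.1800, 0.2800)
After 2 days: (0.2780, 0.2628, 0.2384, 0.2208)
After 3 days: (0.2706, 0.2705, 0.2326, 0.2263)
After 4 days: (0.2713, 0.2697, 0.2332, 0.2258)
P(in Snowy after 4 days) = 0.2713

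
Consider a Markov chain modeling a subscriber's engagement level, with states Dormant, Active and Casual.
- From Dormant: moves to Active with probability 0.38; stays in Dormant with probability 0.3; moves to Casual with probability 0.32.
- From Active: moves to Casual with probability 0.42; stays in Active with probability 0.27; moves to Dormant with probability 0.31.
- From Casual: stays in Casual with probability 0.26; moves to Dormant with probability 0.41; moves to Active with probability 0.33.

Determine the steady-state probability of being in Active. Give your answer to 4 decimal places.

0.3274

Let the stationary distribution be π with π = πP and π_1 + π_2 + π_3 = 1.
π_1 = 0.3·π_1 + 0.31·π_2 + 0.41·π_3
π_2 = 0.38·π_1 + 0.27·π_2 + 0.33·π_3
Solving with the normalization constraint gives π = (0.3399, 0.3274, 0.3328).
So the stationary probability of Active is 0.3274.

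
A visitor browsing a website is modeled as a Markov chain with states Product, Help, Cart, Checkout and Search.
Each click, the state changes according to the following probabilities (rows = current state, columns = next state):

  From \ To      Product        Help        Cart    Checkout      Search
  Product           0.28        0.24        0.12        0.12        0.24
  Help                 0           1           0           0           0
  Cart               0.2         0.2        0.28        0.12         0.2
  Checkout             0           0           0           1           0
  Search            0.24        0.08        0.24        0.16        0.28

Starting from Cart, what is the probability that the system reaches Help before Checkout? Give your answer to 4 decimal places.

Let h(s) be the probability of absorption at Help starting from transient state s. Then h(Help) = 1 and h(Checkout) = 0. By first-step analysis:
h(Product) = 0.28·h(Product) + 0.24·1 + 0.12·h(Cart) + 0.12·0 + 0.24·h(Search)
h(Cart) = 0.2·h(Product) + 0.2·1 + 0.28·h(Cart) + 0.12·0 + 0.2·h(Search)
h(Search) = 0.24·h(Product) + 0.08·1 + 0.24·h(Cart) + 0.16·0 + 0.28·h(Search)
Solving: h(Product) = 0.5994, h(Cart) = 0.5848, h(Search) = 0.5058.
Starting from Cart, the probability is 0.5848.

0.5848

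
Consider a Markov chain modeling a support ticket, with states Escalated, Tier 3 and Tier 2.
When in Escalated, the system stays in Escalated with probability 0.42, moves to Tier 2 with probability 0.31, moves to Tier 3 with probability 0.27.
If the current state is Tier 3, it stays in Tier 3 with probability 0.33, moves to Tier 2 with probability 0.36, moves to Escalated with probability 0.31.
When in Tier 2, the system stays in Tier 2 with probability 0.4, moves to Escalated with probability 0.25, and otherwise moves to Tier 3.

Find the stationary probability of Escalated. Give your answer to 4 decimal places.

Let the stationary distribution be π with π = πP and π_1 + π_2 + π_3 = 1.
π_1 = 0.42·π_1 + 0.31·π_2 + 0.25·π_3
π_2 = 0.27·π_1 + 0.33·π_2 + 0.35·π_3
Solving with the normalization constraint gives π = (0.3242, 0.3177, 0.3581).
So the stationary probability of Escalated is 0.3242.

0.3242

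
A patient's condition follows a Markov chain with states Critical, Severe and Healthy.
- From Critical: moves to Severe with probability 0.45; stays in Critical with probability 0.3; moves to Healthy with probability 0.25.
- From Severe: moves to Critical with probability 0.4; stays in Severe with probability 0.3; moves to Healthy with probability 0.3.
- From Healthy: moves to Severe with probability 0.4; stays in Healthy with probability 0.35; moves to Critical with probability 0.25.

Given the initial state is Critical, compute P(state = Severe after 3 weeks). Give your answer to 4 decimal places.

Propagate the distribution vector 3 weeks from Critical.
After 0 weeks: (1.0000, 0.0000, 0.0000)
After 1 week: (0.3000, 0.4500, 0.2500)
After 2 weeks: (0.3325, 0.3700, 0.2975)
After 3 weeks: (0.3221, 0.3796, 0.2983)
P(in Severe after 3 weeks) = 0.3796

0.3796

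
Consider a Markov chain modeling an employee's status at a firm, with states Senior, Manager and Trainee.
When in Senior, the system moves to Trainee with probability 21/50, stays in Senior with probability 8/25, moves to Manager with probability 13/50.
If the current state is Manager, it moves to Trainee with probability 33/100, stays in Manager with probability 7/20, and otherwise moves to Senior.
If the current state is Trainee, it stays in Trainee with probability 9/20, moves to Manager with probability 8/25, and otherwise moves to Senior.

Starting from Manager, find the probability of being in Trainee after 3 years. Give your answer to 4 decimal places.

Propagate the distribution vector 3 years from Manager.
After 0 years: (0.0000, 1.0000, 0.0000)
After 1 year: (0.3200, 0.3500, 0.3300)
After 2 years: (0.2903, 0.3113, 0.3984)
After 3 years: (0.2841, 0.3119, 0.4039)
P(in Trainee after 3 years) = 0.4039

0.4039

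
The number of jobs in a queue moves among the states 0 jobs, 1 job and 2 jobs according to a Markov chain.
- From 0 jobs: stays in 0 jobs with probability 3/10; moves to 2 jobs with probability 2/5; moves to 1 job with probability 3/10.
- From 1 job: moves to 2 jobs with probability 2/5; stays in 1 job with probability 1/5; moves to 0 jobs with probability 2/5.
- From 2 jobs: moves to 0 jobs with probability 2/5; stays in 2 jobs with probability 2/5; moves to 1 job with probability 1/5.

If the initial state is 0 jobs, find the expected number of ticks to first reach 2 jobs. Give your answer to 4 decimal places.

2.5000

Let t(s) be the expected number of ticks to first reach 2 jobs from state s, with t(2 jobs) = 0. Conditioning on the first tick:
t(0 jobs) = 1 + 0.3·t(0 jobs) + 0.3·t(1 job)
t(1 job) = 1 + 0.4·t(0 jobs) + 0.2·t(1 job)
Solving: t(0 jobs) = 2.5000, t(1 job) = 2.5000.
Expected ticks from 0 jobs to 2 jobs: 2.5000.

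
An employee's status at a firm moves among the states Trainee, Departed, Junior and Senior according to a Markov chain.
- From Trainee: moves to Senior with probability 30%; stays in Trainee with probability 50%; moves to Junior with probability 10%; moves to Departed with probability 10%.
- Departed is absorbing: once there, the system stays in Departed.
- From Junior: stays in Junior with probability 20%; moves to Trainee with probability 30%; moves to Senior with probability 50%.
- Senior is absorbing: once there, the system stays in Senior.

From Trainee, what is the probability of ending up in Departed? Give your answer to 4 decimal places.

0.2162

Let h(s) be the probability of absorption at Departed starting from transient state s. Then h(Departed) = 1 and h(Senior) = 0. By first-step analysis:
h(Trainee) = 0.5·h(Trainee) + 0.1·1 + 0.1·h(Junior) + 0.3·0
h(Junior) = 0.3·h(Trainee) + 0.2·h(Junior) + 0.5·0
Solving: h(Trainee) = 0.2162, h(Junior) = 0.0811.
Starting from Trainee, the probability is 0.2162.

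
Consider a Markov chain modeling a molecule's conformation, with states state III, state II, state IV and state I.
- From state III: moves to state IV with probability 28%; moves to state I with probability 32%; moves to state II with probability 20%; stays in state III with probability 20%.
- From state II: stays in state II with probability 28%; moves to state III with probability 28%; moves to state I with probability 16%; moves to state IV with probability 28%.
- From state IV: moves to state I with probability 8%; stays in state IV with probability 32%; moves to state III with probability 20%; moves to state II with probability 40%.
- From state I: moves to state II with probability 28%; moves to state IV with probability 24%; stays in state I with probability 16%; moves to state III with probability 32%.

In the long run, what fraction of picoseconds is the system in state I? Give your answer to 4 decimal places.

0.1764

Let the stationary distribution be π with π = πP and π_1 + π_2 + π_3 + π_4 = 1.
π_1 = 0.2·π_1 + 0.28·π_2 + 0.2·π_3 + 0.32·π_4
π_2 = 0.2·π_1 + 0.28·π_2 + 0.4·π_3 + 0.28·π_4
π_3 = 0.28·π_1 + 0.28·π_2 + 0.32·π_3 + 0.24·π_4
Solving with the normalization constraint gives π = (0.2447, 0.2945, 0.2843, 0.1764).
So the stationary probability of state I is 0.1764.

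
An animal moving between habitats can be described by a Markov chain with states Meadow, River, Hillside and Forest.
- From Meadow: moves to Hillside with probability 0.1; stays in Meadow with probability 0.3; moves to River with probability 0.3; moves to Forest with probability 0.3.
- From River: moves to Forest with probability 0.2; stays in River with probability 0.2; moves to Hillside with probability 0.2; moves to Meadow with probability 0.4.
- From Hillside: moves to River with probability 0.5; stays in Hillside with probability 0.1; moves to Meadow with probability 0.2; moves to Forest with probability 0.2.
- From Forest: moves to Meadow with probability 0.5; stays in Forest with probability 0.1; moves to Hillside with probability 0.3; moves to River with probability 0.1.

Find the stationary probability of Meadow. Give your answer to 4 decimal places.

0.3523

Let the stationary distribution be π with π = πP and π_1 + π_2 + π_3 + π_4 = 1.
π_1 = 0.3·π_1 + 0.4·π_2 + 0.2·π_3 + 0.5·π_4
π_2 = 0.3·π_1 + 0.2·π_2 + 0.5·π_3 + 0.1·π_4
π_3 = 0.1·π_1 + 0.2·π_2 + 0.1·π_3 + 0.3·π_4
Solving with the normalization constraint gives π = (0.3523, 0.2646, 0.1692, 0.2138).
So the stationary probability of Meadow is 0.3523.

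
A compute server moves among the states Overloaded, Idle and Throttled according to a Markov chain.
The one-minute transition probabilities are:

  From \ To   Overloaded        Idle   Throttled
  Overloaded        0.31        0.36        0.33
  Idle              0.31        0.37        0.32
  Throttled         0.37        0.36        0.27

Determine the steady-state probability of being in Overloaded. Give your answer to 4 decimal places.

Let the stationary distribution be π with π = πP and π_1 + π_2 + π_3 = 1.
π_1 = 0.31·π_1 + 0.31·π_2 + 0.37·π_3
π_2 = 0.36·π_1 + 0.37·π_2 + 0.36·π_3
Solving with the normalization constraint gives π = (0.3285, 0.3636, 0.3079).
So the stationary probability of Overloaded is 0.3285.

0.3285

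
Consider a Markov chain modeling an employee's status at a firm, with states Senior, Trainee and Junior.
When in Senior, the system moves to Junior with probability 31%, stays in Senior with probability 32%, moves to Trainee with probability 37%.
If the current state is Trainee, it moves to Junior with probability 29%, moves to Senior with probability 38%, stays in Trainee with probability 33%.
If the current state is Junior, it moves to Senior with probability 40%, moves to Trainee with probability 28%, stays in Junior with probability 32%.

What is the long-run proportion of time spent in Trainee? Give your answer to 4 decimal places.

0.3292

Let the stationary distribution be π with π = πP and π_1 + π_2 + π_3 = 1.
π_1 = 0.32·π_1 + 0.38·π_2 + 0.4·π_3
π_2 = 0.37·π_1 + 0.33·π_2 + 0.28·π_3
Solving with the normalization constraint gives π = (0.3643, 0.3292, 0.3065).
So the stationary probability of Trainee is 0.3292.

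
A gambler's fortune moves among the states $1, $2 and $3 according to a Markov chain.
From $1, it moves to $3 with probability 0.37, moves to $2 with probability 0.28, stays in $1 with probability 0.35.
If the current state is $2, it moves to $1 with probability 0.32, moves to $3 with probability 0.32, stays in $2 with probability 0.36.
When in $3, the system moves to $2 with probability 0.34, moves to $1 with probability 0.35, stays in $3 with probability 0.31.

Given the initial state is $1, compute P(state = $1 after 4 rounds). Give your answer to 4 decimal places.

0.3402

Propagate the distribution vector 4 rounds from $1.
After 0 rounds: (1.0000, 0.0000, 0.0000)
After 1 round: (0.3500, 0.2800, 0.3700)
After 2 rounds: (0.3416, 0.3246, 0.3338)
After 3 rounds: (0.3403, 0.3260, 0.3337)
After 4 rounds: (0.3402, 0.3261, 0.3337)
P(in $1 after 4 rounds) = 0.3402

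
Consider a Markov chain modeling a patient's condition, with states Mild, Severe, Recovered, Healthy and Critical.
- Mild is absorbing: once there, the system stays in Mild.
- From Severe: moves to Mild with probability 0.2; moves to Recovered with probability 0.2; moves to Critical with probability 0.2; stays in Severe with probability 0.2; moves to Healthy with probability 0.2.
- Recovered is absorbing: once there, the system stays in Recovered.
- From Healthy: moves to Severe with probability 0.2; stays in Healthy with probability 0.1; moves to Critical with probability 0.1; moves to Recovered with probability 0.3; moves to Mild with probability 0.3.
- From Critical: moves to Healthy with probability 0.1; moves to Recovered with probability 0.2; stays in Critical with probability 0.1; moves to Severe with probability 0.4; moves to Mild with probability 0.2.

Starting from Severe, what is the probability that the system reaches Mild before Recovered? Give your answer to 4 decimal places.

Let h(s) be the probability of absorption at Mild starting from transient state s. Then h(Mild) = 1 and h(Recovered) = 0. By first-step analysis:
h(Severe) = 0.2·1 + 0.2·h(Severe) + 0.2·0 + 0.2·h(Healthy) + 0.2·h(Critical)
h(Healthy) = 0.3·1 + 0.2·h(Severe) + 0.3·0 + 0.1·h(Healthy) + 0.1·h(Critical)
h(Critical) = 0.2·1 + 0.4·h(Severe) + 0.2·0 + 0.1·h(Healthy) + 0.1·h(Critical)
Solving: h(Severe) = 0.5000, h(Healthy) = 0.5000, h(Critical) = 0.5000.
Starting from Severe, the probability is 0.5000.

0.5000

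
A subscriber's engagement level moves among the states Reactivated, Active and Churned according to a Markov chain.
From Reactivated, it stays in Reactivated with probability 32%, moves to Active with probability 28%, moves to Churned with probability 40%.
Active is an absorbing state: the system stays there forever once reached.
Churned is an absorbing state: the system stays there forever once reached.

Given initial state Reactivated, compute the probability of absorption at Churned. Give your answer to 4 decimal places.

0.5882

Let h(s) be the probability of absorption at Churned starting from transient state s. Then h(Churned) = 1 and h(Active) = 0. By first-step analysis:
h(Reactivated) = 0.32·h(Reactivated) + 0.28·0 + 0.4·1
Solving: h(Reactivated) = 0.5882.
Starting from Reactivated, the probability is 0.5882.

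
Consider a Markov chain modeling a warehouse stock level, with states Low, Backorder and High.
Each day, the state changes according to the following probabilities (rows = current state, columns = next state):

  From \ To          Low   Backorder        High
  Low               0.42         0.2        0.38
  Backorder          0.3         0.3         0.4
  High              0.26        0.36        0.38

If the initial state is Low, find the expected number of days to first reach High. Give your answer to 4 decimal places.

Let t(s) be the expected number of days to first reach High from state s, with t(High) = 0. Conditioning on the first day:
t(Low) = 1 + 0.42·t(Low) + 0.2·t(Backorder)
t(Backorder) = 1 + 0.3·t(Low) + 0.3·t(Backorder)
Solving: t(Low) = 2.6012, t(Backorder) = 2.5434.
Expected days from Low to High: 2.6012.

2.6012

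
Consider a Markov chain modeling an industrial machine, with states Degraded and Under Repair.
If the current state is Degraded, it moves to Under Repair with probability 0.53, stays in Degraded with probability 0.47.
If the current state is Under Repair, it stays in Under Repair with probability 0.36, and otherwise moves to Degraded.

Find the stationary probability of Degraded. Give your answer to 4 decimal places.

0.5470

Let the stationary distribution be π with π = πP and π_1 + π_2 = 1.
π_1 = 0.47·π_1 + 0.64·π_2
Solving with the normalization constraint gives π = (0.5470, 0.4530).
So the stationary probability of Degraded is 0.5470.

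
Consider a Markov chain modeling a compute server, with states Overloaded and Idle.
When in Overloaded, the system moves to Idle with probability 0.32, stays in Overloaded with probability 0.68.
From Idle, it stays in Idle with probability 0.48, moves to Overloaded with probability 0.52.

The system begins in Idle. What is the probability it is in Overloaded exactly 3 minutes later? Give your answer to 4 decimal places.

Propagate the distribution vector 3 minutes from Idle.
After 0 minutes: (0.0000, 1.0000)
After 1 minute: (0.5200, 0.4800)
After 2 minutes: (0.6032, 0.3968)
After 3 minutes: (0.6165, 0.3835)
P(in Overloaded after 3 minutes) = 0.6165

0.6165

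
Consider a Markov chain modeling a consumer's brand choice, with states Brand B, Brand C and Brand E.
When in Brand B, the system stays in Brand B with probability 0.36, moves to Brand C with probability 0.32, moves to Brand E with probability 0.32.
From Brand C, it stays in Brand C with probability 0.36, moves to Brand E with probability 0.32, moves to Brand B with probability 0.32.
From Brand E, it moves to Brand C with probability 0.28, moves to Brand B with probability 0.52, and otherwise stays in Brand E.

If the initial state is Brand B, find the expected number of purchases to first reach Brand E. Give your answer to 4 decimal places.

Let t(s) be the expected number of purchases to first reach Brand E from state s, with t(Brand E) = 0. Conditioning on the first purchase:
t(Brand B) = 1 + 0.36·t(Brand B) + 0.32·t(Brand C)
t(Brand C) = 1 + 0.32·t(Brand B) + 0.36·t(Brand C)
Solving: t(Brand B) = 3.1250, t(Brand C) = 3.1250.
Expected purchases from Brand B to Brand E: 3.1250.

3.1250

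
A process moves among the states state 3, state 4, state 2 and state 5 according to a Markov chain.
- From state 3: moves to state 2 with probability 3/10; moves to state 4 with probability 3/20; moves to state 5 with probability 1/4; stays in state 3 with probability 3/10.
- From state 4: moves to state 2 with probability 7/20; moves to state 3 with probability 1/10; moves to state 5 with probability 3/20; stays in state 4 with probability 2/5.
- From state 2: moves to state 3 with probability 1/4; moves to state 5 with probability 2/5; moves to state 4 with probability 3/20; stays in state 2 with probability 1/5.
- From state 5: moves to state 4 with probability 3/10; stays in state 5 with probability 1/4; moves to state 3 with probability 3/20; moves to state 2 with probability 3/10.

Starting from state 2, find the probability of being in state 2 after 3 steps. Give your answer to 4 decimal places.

Propagate the distribution vector 3 steps from state 2.
After 0 steps: (0.0000, 0.0000, 1.0000, 0.0000)
After 1 step: (0.2500, 0.1500, 0.2000, 0.4000)
After 2 steps: (0.2000, 0.2475, 0.2875, 0.2650)
After 3 steps: (0.1964, 0.2516, 0.2836, 0.2684)
P(in state 2 after 3 steps) = 0.2836

0.2836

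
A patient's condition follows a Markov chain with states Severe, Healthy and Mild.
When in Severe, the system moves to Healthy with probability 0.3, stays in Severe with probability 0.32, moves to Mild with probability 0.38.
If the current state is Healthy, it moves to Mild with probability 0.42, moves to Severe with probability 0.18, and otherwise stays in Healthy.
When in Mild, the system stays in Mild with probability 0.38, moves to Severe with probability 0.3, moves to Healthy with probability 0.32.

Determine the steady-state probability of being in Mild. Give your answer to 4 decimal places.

Let the stationary distribution be π with π = πP and π_1 + π_2 + π_3 = 1.
π_1 = 0.32·π_1 + 0.18·π_2 + 0.3·π_3
π_2 = 0.3·π_1 + 0.4·π_2 + 0.32·π_3
Solving with the normalization constraint gives π = (0.2642, 0.3421, 0.3937).
So the stationary probability of Mild is 0.3937.

0.3937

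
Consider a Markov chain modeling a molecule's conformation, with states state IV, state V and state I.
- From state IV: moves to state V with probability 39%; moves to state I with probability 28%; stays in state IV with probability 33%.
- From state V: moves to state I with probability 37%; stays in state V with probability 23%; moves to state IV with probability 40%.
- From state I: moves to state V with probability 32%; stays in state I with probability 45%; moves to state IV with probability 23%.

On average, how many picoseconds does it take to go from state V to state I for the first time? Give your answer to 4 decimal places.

2.9730

Let t(s) be the expected number of picoseconds to first reach state I from state s, with t(state I) = 0. Conditioning on the first picosecond:
t(state IV) = 1 + 0.33·t(state IV) + 0.39·t(state V)
t(state V) = 1 + 0.4·t(state IV) + 0.23·t(state V)
Solving: t(state IV) = 3.2231, t(state V) = 2.9730.
Expected picoseconds from state V to state I: 2.9730.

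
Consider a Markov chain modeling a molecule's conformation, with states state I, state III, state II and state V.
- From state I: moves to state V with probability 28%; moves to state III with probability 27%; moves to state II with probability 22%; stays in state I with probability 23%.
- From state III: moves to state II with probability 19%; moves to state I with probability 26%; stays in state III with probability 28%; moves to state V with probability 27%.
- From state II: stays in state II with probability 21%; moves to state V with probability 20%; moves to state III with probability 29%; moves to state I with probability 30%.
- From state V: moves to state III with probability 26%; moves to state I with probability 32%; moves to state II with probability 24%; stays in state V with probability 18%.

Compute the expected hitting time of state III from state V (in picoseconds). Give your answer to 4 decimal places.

Let t(s) be the expected number of picoseconds to first reach state III from state s, with t(state III) = 0. Conditioning on the first picosecond:
t(state I) = 1 + 0.23·t(state I) + 0.22·t(state II) + 0.28·t(state V)
t(state II) = 1 + 0.3·t(state I) + 0.21·t(state II) + 0.2·t(state V)
t(state V) = 1 + 0.32·t(state I) + 0.24·t(state II) + 0.18·t(state V)
Solving: t(state I) = 3.6756, t(state II) = 3.6002, t(state V) = 3.7076.
Expected picoseconds from state V to state III: 3.7076.

3.7076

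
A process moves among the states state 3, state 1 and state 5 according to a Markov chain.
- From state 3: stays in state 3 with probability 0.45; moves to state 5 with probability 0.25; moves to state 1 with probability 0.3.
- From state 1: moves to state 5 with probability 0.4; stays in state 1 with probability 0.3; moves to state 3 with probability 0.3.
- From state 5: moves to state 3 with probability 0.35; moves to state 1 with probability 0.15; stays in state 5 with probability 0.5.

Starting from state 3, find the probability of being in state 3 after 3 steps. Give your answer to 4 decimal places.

Propagate the distribution vector 3 steps from state 3.
After 0 steps: (1.0000, 0.0000, 0.0000)
After 1 step: (0.4500, 0.3000, 0.2500)
After 2 steps: (0.3800, 0.2625, 0.3575)
After 3 steps: (0.3749, 0.2464, 0.3788)
P(in state 3 after 3 steps) = 0.3749

0.3749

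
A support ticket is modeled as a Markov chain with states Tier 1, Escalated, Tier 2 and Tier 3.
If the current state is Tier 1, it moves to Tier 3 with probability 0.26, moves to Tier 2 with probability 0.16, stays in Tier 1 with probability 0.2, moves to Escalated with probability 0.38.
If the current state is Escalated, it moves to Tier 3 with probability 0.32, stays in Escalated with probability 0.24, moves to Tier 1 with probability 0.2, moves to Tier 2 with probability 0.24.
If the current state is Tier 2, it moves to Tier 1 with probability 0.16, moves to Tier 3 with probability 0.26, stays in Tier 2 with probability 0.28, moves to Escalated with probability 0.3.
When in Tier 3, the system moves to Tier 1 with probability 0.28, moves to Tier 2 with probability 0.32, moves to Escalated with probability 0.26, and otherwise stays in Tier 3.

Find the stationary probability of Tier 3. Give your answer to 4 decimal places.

Let the stationary distribution be π with π = πP and π_1 + π_2 + π_3 + π_4 = 1.
π_1 = 0.2·π_1 + 0.2·π_2 + 0.16·π_3 + 0.28·π_4
π_2 = 0.38·π_1 + 0.24·π_2 + 0.3·π_3 + 0.26·π_4
π_3 = 0.16·π_1 + 0.24·π_2 + 0.28·π_3 + 0.32·π_4
Solving with the normalization constraint gives π = (0.2097, 0.2895, 0.2532, 0.2477).
So the stationary probability of Tier 3 is 0.2477.

0.2477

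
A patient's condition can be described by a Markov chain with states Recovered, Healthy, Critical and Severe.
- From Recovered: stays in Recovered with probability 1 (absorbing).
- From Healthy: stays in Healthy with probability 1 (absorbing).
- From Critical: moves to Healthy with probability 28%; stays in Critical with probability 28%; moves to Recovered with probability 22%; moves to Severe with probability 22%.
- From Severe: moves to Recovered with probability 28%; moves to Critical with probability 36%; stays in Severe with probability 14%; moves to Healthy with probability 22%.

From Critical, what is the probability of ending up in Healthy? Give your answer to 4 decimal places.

0.5356

Let h(s) be the probability of absorption at Healthy starting from transient state s. Then h(Healthy) = 1 and h(Recovered) = 0. By first-step analysis:
h(Critical) = 0.22·0 + 0.28·1 + 0.28·h(Critical) + 0.22·h(Severe)
h(Severe) = 0.28·0 + 0.22·1 + 0.36·h(Critical) + 0.14·h(Severe)
Solving: h(Critical) = 0.5356, h(Severe) = 0.4800.
Starting from Critical, the probability is 0.5356.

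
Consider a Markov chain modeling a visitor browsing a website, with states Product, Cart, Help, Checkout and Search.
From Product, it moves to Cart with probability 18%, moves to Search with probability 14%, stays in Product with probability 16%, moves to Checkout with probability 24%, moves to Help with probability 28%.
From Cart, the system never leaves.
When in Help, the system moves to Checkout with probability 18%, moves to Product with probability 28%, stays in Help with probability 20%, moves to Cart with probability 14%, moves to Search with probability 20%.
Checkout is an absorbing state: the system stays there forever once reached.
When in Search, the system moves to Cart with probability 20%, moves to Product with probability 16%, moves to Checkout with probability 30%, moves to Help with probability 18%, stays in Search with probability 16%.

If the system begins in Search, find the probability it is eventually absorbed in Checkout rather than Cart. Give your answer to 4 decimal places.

0.5897

Let h(s) be the probability of absorption at Checkout starting from transient state s. Then h(Checkout) = 1 and h(Cart) = 0. By first-step analysis:
h(Product) = 0.16·h(Product) + 0.18·0 + 0.28·h(Help) + 0.24·1 + 0.14·h(Search)
h(Help) = 0.28·h(Product) + 0.14·0 + 0.2·h(Help) + 0.18·1 + 0.2·h(Search)
h(Search) = 0.16·h(Product) + 0.2·0 + 0.18·h(Help) + 0.3·1 + 0.16·h(Search)
Solving: h(Product) = 0.5752, h(Help) = 0.5737, h(Search) = 0.5897.
Starting from Search, the probability is 0.5897.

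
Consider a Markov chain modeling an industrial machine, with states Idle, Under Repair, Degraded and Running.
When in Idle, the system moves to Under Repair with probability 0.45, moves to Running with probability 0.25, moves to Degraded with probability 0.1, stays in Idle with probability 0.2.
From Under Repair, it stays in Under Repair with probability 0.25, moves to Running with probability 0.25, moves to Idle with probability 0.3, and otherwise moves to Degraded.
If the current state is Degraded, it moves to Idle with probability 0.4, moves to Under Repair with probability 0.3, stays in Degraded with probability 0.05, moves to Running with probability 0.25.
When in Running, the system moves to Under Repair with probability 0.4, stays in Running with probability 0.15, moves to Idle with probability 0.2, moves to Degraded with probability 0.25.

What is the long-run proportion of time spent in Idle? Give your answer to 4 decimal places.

Let the stationary distribution be π with π = πP and π_1 + π_2 + π_3 + π_4 = 1.
π_1 = 0.2·π_1 + 0.3·π_2 + 0.4·π_3 + 0.2·π_4
π_2 = 0.45·π_1 + 0.25·π_2 + 0.3·π_3 + 0.4·π_4
π_3 = 0.1·π_1 + 0.2·π_2 + 0.05·π_3 + 0.25·π_4
Solving with the normalization constraint gives π = (0.2667, 0.3455, 0.1606, 0.2273).
So the stationary probability of Idle is 0.2667.

0.2667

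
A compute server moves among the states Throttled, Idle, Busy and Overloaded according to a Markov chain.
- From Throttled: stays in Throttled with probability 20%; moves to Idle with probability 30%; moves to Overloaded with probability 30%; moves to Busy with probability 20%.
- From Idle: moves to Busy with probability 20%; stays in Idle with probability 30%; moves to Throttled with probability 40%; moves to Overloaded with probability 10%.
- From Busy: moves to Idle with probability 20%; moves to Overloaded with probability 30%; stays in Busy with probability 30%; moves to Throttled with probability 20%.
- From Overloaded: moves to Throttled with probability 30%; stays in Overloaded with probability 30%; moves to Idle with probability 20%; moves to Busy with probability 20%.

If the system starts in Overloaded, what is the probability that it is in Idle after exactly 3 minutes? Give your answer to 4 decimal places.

Propagate the distribution vector 3 minutes from Overloaded.
After 0 minutes: (0.0000, 0.0000, 0.0000, 1.0000)
After 1 minute: (0.3000, 0.2000, 0.2000, 0.3000)
After 2 minutes: (0.2700, 0.2500, 0.2200, 0.2600)
After 3 minutes: (0.2760, 0.2520, 0.2220, 0.2500)
P(in Idle after 3 minutes) = 0.2520

0.2520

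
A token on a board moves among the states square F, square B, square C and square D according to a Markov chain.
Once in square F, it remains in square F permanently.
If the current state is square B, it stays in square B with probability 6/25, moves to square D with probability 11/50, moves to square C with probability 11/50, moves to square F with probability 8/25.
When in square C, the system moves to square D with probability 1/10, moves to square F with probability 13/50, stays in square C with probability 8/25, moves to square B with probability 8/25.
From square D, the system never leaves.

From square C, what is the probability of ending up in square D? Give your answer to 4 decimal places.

Let h(s) be the probability of absorption at square D starting from transient state s. Then h(square D) = 1 and h(square F) = 0. By first-step analysis:
h(square B) = 0.32·0 + 0.24·h(square B) + 0.22·h(square C) + 0.22·1
h(square C) = 0.26·0 + 0.32·h(square B) + 0.32·h(square C) + 0.1·1
Solving: h(square B) = 0.3844, h(square C) = 0.3280.
Starting from square C, the probability is 0.3280.

0.3280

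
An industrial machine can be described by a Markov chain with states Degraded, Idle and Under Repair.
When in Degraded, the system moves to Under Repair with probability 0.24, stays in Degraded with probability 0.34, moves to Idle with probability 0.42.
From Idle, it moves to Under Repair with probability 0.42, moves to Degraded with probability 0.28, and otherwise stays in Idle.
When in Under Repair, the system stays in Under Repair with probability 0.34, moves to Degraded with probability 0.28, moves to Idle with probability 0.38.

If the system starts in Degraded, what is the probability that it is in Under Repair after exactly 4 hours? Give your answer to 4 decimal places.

0.3393

Propagate the distribution vector 4 hours from Degraded.
After 0 hours: (1.0000, 0.0000, 0.0000)
After 1 hour: (0.3400, 0.4200, 0.2400)
After 2 hours: (0.3004, 0.3600, 0.3396)
After 3 hours: (0.2980, 0.3632, 0.3388)
After 4 hours: (0.2979, 0.3629, 0.3393)
P(in Under Repair after 4 hours) = 0.3393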